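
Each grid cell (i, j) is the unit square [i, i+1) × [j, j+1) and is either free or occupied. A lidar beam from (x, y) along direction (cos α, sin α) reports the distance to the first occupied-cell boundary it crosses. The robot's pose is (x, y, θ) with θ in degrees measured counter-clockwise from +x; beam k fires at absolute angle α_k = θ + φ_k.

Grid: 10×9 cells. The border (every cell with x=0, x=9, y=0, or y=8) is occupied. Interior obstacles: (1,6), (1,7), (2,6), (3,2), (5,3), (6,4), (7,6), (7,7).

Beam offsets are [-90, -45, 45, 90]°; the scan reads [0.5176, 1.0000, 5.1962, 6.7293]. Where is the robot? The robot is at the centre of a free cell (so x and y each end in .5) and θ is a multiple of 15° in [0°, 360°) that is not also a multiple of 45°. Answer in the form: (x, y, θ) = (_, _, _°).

The pose lattice has 48·16 = 768 candidates. Test each by forward raycasting.
  (6.5, 2.5, 165°): beam 1 = 1.5529 ≠ 0.5176 ✗
  (3.5, 4.5, 300°): beam 1 = 2.8868 ≠ 0.5176 ✗
  (4.5, 6.5, 300°): beam 1 = 4.0415 ≠ 0.5176 ✗
  (4.5, 2.5, 60°): beam 1 = 3.0000 ≠ 0.5176 ✗
  …
  (6.5, 7.5, 195°): r_1=0.5176, r_2=1.0000, r_3=5.1962, r_4=6.7293 — all match ✓
No second candidate reproduces the full scan.

(x, y, θ) = (6.5, 7.5, 195°)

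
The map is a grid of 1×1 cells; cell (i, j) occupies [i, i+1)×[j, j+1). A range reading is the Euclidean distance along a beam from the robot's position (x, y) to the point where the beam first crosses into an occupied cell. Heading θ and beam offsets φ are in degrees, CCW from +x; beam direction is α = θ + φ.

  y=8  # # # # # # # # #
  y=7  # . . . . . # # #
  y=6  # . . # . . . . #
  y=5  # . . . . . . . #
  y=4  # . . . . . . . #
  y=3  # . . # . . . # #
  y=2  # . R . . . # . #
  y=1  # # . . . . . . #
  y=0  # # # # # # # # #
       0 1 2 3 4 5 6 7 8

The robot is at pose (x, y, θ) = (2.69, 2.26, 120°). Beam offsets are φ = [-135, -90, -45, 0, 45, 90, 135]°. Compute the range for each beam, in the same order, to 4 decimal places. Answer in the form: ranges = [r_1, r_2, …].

beam 1: φ=-135°, α=345°
  direction (0.9659, -0.2588); cell (2,2); t to first gridline: x 0.3209, y 1.0046 (then +1.0353 / +3.8637)
    (3,2) via x @ 0.3209
    (3,1) via y @ 1.0046
    (4,1) via x @ 1.3562
    (5,1) via x @ 2.3915
    (6,1) via x @ 3.4268
    (7,1) via x @ 4.4620
    (7,0) via y @ 4.8683  # hit
  → r_1 = 4.8683
beam 2: φ=-90°, α=30°
  direction (0.8660, 0.5000); cell (2,2); t to first gridline: x 0.3580, y 1.4800 (then +1.1547 / +2.0000)
    (3,2) via x @ 0.3580
    (3,3) via y @ 1.4800  # hit
  → r_2 = 1.4800
beam 3: φ=-45°, α=75°
  direction (0.2588, 0.9659); cell (2,2); t to first gridline: x 1.1977, y 0.7661 (then +3.8637 / +1.0353)
    (2,3) via y @ 0.7661
    (3,3) via x @ 1.1977  # hit
  → r_3 = 1.1977
beam 4: φ=0°, α=120°
  direction (-0.5000, 0.8660); cell (2,2); t to first gridline: x 1.3800, y 0.8545 (then +2.0000 / +1.1547)
    (2,3) via y @ 0.8545
    (1,3) via x @ 1.3800
    (1,4) via y @ 2.0092
    (1,5) via y @ 3.1639
    (0,5) via x @ 3.3800  # hit
  → r_4 = 3.3800
beam 5: φ=45°, α=165°
  direction (-0.9659, 0.2588); cell (2,2); t to first gridline: x 0.7143, y 2.8591 (then +1.0353 / +3.8637)
    (1,2) via x @ 0.7143
    (0,2) via x @ 1.7496  # hit
  → r_5 = 1.7496
beam 6: φ=90°, α=210°
  direction (-0.8660, -0.5000); cell (2,2); t to first gridline: x 0.7967, y 0.5200 (then +1.1547 / +2.0000)
    (2,1) via y @ 0.5200
    (1,1) via x @ 0.7967  # hit
  → r_6 = 0.7967
beam 7: φ=135°, α=255°
  direction (-0.2588, -0.9659); cell (2,2); t to first gridline: x 2.6660, y 0.2692 (then +3.8637 / +1.0353)
    (2,1) via y @ 0.2692
    (2,0) via y @ 1.3044  # hit
  → r_7 = 1.3044

ranges = [4.8683, 1.4800, 1.1977, 3.3800, 1.7496, 0.7967, 1.3044]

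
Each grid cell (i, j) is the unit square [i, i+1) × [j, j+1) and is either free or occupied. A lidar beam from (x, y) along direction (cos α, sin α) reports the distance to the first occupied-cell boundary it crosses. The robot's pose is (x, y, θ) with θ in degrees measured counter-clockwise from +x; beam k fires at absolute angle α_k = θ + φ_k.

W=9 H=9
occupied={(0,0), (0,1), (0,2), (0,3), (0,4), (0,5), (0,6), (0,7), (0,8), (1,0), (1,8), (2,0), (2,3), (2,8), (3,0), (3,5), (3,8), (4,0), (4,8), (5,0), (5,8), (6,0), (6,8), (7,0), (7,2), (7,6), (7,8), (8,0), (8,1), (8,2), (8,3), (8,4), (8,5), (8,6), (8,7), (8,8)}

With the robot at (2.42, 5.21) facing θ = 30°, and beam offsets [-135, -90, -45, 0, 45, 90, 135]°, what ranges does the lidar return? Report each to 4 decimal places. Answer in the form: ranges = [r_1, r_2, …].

ranges = [1.2527, 4.8613, 0.6005, 0.6697, 2.8884, 2.8400, 1.4701]

beam 1: φ=-135°, α=255°
  cosα=-0.2588 sinα=-0.9659 | (2,5) | tMaxX 1.6228 tMaxY 0.2174 | tΔX 3.8637 tΔY 1.0353
    t=0.2174 [y] (2,4)
    t=1.2527 [y] (2,3) — stop
  → r_1 = 1.2527
beam 2: φ=-90°, α=300°
  cosα=0.5000 sinα=-0.8660 | (2,5) | tMaxX 1.1600 tMaxY 0.2425 | tΔX 2.0000 tΔY 1.1547
    t=0.2425 [y] (2,4)
    t=1.1600 [x] (3,4)
    t=1.3972 [y] (3,3)
    t=2.5519 [y] (3,2)
    t=3.1600 [x] (4,2)
    t=3.7066 [y] (4,1)
    t=4.8613 [y] (4,0) — stop
  → r_2 = 4.8613
beam 3: φ=-45°, α=345°
  cosα=0.9659 sinα=-0.2588 | (2,5) | tMaxX 0.6005 tMaxY 0.8114 | tΔX 1.0353 tΔY 3.8637
    t=0.6005 [x] (3,5) — stop
  → r_3 = 0.6005
beam 4: φ=0°, α=30°
  cosα=0.8660 sinα=0.5000 | (2,5) | tMaxX 0.6697 tMaxY 1.5800 | tΔX 1.1547 tΔY 2.0000
    t=0.6697 [x] (3,5) — stop
  → r_4 = 0.6697
beam 5: φ=45°, α=75°
  cosα=0.2588 sinα=0.9659 | (2,5) | tMaxX 2.2409 tMaxY 0.8179 | tΔX 3.8637 tΔY 1.0353
    t=0.8179 [y] (2,6)
    t=1.8531 [y] (2,7)
    t=2.2409 [x] (3,7)
    t=2.8884 [y] (3,8) — stop
  → r_5 = 2.8884
beam 6: φ=90°, α=120°
  cosα=-0.5000 sinα=0.8660 | (2,5) | tMaxX 0.8400 tMaxY 0.9122 | tΔX 2.0000 tΔY 1.1547
    t=0.8400 [x] (1,5)
    t=0.9122 [y] (1,6)
    t=2.0669 [y] (1,7)
    t=2.8400 [x] (0,7) — stop
  → r_6 = 2.8400
beam 7: φ=135°, α=165°
  cosα=-0.9659 sinα=0.2588 | (2,5) | tMaxX 0.4348 tMaxY 3.0523 | tΔX 1.0353 tΔY 3.8637
    t=0.4348 [x] (1,5)
    t=1.4701 [x] (0,5) — stop
  → r_7 = 1.4701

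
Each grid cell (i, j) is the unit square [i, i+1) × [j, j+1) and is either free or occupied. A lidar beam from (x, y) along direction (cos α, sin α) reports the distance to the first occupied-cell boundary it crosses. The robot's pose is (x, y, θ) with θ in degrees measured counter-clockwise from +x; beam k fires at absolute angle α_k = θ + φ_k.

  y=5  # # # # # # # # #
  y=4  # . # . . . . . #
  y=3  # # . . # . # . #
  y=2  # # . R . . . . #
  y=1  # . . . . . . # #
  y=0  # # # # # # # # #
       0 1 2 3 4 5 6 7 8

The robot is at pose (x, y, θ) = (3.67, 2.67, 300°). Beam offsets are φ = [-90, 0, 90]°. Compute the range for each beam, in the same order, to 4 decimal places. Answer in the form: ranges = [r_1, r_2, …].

ranges = [3.0831, 1.9283, 0.6600]

beam 1: φ=-90°, α=210°
  d=(-0.8660,-0.5000)  start (3,2)  tX=0.7736 tY=1.3400  stride 1/|dx|=1.1547 1/|dy|=2.0000
    cross x-line → (2,2), t=0.7736
    cross y-line → (2,1), t=1.3400
    cross x-line → (1,1), t=1.9283
    cross x-line → (0,1), t=3.0831 (wall)
  → r_1 = 3.0831
beam 2: φ=0°, α=300°
  d=(0.5000,-0.8660)  start (3,2)  tX=0.6600 tY=0.7736  stride 1/|dx|=2.0000 1/|dy|=1.1547
    cross x-line → (4,2), t=0.6600
    cross y-line → (4,1), t=0.7736
    cross y-line → (4,0), t=1.9283 (wall)
  → r_2 = 1.9283
beam 3: φ=90°, α=30°
  d=(0.8660,0.5000)  start (3,2)  tX=0.3811 tY=0.6600  stride 1/|dx|=1.1547 1/|dy|=2.0000
    cross x-line → (4,2), t=0.3811
    cross y-line → (4,3), t=0.6600 (wall)
  → r_3 = 0.6600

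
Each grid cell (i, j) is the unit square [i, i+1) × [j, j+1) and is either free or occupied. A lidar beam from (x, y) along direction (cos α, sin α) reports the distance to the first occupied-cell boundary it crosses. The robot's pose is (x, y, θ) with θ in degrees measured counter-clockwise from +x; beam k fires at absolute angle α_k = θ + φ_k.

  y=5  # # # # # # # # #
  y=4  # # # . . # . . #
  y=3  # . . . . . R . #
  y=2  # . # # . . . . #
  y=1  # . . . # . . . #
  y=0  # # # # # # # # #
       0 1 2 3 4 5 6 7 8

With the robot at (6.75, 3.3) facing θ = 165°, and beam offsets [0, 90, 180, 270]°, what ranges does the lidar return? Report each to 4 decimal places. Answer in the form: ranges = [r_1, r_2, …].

beam 1: φ=0°, α=165°
  dir = (cos 165°, sin 165°) = (-0.9659, 0.2588); from cell (6,3)
  next x-line at t=0.7765, next y-line at t=2.7046; Δt_x=1.0353, Δt_y=3.8637
    x: enter (5,3) at t=0.7765
    x: enter (4,3) at t=1.8117
    y: enter (4,4) at t=2.7046
    x: enter (3,4) at t=2.8470
    x: enter (2,4) at t=3.8823 ← occupied
  → r_1 = 3.8823
beam 2: φ=90°, α=255°
  dir = (cos 255°, sin 255°) = (-0.2588, -0.9659); from cell (6,3)
  next x-line at t=2.8978, next y-line at t=0.3106; Δt_x=3.8637, Δt_y=1.0353
    y: enter (6,2) at t=0.3106
    y: enter (6,1) at t=1.3459
    y: enter (6,0) at t=2.3811 ← occupied
  → r_2 = 2.3811
beam 3: φ=180°, α=345°
  dir = (cos 345°, sin 345°) = (0.9659, -0.2588); from cell (6,3)
  next x-line at t=0.2588, next y-line at t=1.1591; Δt_x=1.0353, Δt_y=3.8637
    x: enter (7,3) at t=0.2588
    y: enter (7,2) at t=1.1591
    x: enter (8,2) at t=1.2941 ← occupied
  → r_3 = 1.2941
beam 4: φ=270°, α=75°
  dir = (cos 75°, sin 75°) = (0.2588, 0.9659); from cell (6,3)
  next x-line at t=0.9659, next y-line at t=0.7247; Δt_x=3.8637, Δt_y=1.0353
    y: enter (6,4) at t=0.7247
    x: enter (7,4) at t=0.9659
    y: enter (7,5) at t=1.7600 ← occupied
  → r_4 = 1.7600

ranges = [3.8823, 2.3811, 1.2941, 1.7600]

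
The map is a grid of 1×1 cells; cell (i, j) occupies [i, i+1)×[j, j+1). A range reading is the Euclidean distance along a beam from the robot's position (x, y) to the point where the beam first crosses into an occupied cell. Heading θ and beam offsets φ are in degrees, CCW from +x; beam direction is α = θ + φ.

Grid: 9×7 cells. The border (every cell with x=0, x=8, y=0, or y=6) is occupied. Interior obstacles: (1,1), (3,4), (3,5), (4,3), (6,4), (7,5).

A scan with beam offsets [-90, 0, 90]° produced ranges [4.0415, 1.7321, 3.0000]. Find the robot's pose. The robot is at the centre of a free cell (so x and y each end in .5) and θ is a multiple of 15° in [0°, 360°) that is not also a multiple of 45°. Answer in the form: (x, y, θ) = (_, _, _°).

Enumerate (i+0.5, j+0.5, θ) over the 29 free cells and 16 admissible headings. For each, cast all 3 beams and compare to the given ranges.
  (4.5, 2.5, 75°): beam 1 = 3.6235 ≠ 4.0415 ✗
  (4.5, 2.5, 195°): beam 1 = 0.5176 ≠ 4.0415 ✗
  (3.5, 2.5, 285°): beam 1 = 1.9319 ≠ 4.0415 ✗
  …
  (4.5, 2.5, 240°): r_1=4.0415, r_2=1.7321, r_3=3.0000 — all match ✓
Only this pose fits every beam.

(x, y, θ) = (4.5, 2.5, 240°)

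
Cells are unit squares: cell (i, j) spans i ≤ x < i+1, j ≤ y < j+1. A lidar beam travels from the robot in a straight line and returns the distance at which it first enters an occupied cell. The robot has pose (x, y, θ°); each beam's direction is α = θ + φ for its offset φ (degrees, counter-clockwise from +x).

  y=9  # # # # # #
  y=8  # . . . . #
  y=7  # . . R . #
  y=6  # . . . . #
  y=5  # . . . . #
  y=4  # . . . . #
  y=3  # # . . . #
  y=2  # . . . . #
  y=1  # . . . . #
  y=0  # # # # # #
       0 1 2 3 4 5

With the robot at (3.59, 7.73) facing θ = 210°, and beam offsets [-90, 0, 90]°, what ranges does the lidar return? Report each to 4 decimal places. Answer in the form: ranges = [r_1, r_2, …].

beam 1: φ=-90°, α=120°
  cosα=-0.5000 sinα=0.8660 | (3,7) | tMaxX 1.1800 tMaxY 0.3118 | tΔX 2.0000 tΔY 1.1547
    t=0.3118 [y] (3,8)
    t=1.1800 [x] (2,8)
    t=1.4665 [y] (2,9) — stop
  → r_1 = 1.4665
beam 2: φ=0°, α=210°
  cosα=-0.8660 sinα=-0.5000 | (3,7) | tMaxX 0.6813 tMaxY 1.4600 | tΔX 1.1547 tΔY 2.0000
    t=0.6813 [x] (2,7)
    t=1.4600 [y] (2,6)
    t=1.8360 [x] (1,6)
    t=2.9907 [x] (0,6) — stop
  → r_2 = 2.9907
beam 3: φ=90°, α=300°
  cosα=0.5000 sinα=-0.8660 | (3,7) | tMaxX 0.8200 tMaxY 0.8429 | tΔX 2.0000 tΔY 1.1547
    t=0.8200 [x] (4,7)
    t=0.8429 [y] (4,6)
    t=1.9976 [y] (4,5)
    t=2.8200 [x] (5,5) — stop
  → r_3 = 2.8200

ranges = [1.4665, 2.9907, 2.8200]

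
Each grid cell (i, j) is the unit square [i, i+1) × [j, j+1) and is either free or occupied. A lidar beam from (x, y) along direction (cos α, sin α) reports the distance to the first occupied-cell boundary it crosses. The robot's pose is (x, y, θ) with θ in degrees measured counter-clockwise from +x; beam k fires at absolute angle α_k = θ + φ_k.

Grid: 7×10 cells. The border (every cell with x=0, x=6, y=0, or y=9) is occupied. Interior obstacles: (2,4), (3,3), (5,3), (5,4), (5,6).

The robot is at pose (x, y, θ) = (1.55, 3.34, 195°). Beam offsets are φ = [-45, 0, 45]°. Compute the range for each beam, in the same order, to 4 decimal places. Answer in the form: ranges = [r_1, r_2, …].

beam 1: φ=-45°, α=150°
  direction (-0.8660, 0.5000); cell (1,3); t to first gridline: x 0.6351, y 1.3200 (then +1.1547 / +2.0000)
    (0,3) via x @ 0.6351  # hit
  → r_1 = 0.6351
beam 2: φ=0°, α=195°
  direction (-0.9659, -0.2588); cell (1,3); t to first gridline: x 0.5694, y 1.3137 (then +1.0353 / +3.8637)
    (0,3) via x @ 0.5694  # hit
  → r_2 = 0.5694
beam 3: φ=45°, α=240°
  direction (-0.5000, -0.8660); cell (1,3); t to first gridline: x 1.1000, y 0.3926 (then +2.0000 / +1.1547)
    (1,2) via y @ 0.3926
    (0,2) via x @ 1.1000  # hit
  → r_3 = 1.1000

ranges = [0.6351, 0.5694, 1.1000]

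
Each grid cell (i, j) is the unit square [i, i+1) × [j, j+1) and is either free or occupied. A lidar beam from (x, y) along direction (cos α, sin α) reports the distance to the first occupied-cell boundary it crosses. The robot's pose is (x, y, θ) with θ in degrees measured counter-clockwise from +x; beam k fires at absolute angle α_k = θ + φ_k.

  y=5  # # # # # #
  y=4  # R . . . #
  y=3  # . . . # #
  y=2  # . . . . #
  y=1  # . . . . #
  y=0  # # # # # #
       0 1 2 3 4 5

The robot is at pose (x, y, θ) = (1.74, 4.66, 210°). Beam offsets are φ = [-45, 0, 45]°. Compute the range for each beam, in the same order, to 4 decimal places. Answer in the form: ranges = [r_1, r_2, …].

beam 1: φ=-45°, α=165°
  cosα=-0.9659 sinα=0.2588 | (1,4) | tMaxX 0.7661 tMaxY 1.3137 | tΔX 1.0353 tΔY 3.8637
    t=0.7661 [x] (0,4) — stop
  → r_1 = 0.7661
beam 2: φ=0°, α=210°
  cosα=-0.8660 sinα=-0.5000 | (1,4) | tMaxX 0.8545 tMaxY 1.3200 | tΔX 1.1547 tΔY 2.0000
    t=0.8545 [x] (0,4) — stop
  → r_2 = 0.8545
beam 3: φ=45°, α=255°
  cosα=-0.2588 sinα=-0.9659 | (1,4) | tMaxX 2.8591 tMaxY 0.6833 | tΔX 3.8637 tΔY 1.0353
    t=0.6833 [y] (1,3)
    t=1.7186 [y] (1,2)
    t=2.7538 [y] (1,1)
    t=2.8591 [x] (0,1) — stop
  → r_3 = 2.8591

ranges = [0.7661, 0.8545, 2.8591]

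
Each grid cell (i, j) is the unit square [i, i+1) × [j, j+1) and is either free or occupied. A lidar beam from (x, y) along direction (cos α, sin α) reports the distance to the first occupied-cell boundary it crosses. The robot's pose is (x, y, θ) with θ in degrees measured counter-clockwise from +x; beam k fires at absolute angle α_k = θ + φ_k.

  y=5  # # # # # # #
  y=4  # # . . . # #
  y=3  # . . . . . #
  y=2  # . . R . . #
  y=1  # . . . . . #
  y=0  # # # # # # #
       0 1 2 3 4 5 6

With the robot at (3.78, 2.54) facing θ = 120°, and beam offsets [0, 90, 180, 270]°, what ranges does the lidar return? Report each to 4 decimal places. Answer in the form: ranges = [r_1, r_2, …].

ranges = [2.8406, 3.0800, 1.7782, 2.5634]

beam 1: φ=0°, α=120°
  d=(-0.5000,0.8660)  start (3,2)  tX=1.5600 tY=0.5312  stride 1/|dx|=2.0000 1/|dy|=1.1547
    cross y-line → (3,3), t=0.5312
    cross x-line → (2,3), t=1.5600
    cross y-line → (2,4), t=1.6859
    cross y-line → (2,5), t=2.8406 (wall)
  → r_1 = 2.8406
beam 2: φ=90°, α=210°
  d=(-0.8660,-0.5000)  start (3,2)  tX=0.9007 tY=1.0800  stride 1/|dx|=1.1547 1/|dy|=2.0000
    cross x-line → (2,2), t=0.9007
    cross y-line → (2,1), t=1.0800
    cross x-line → (1,1), t=2.0554
    cross y-line → (1,0), t=3.0800 (wall)
  → r_2 = 3.0800
beam 3: φ=180°, α=300°
  d=(0.5000,-0.8660)  start (3,2)  tX=0.4400 tY=0.6235  stride 1/|dx|=2.0000 1/|dy|=1.1547
    cross x-line → (4,2), t=0.4400
    cross y-line → (4,1), t=0.6235
    cross y-line → (4,0), t=1.7782 (wall)
  → r_3 = 1.7782
beam 4: φ=270°, α=30°
  d=(0.8660,0.5000)  start (3,2)  tX=0.2540 tY=0.9200  stride 1/|dx|=1.1547 1/|dy|=2.0000
    cross x-line → (4,2), t=0.2540
    cross y-line → (4,3), t=0.9200
    cross x-line → (5,3), t=1.4087
    cross x-line → (6,3), t=2.5634 (wall)
  → r_4 = 2.5634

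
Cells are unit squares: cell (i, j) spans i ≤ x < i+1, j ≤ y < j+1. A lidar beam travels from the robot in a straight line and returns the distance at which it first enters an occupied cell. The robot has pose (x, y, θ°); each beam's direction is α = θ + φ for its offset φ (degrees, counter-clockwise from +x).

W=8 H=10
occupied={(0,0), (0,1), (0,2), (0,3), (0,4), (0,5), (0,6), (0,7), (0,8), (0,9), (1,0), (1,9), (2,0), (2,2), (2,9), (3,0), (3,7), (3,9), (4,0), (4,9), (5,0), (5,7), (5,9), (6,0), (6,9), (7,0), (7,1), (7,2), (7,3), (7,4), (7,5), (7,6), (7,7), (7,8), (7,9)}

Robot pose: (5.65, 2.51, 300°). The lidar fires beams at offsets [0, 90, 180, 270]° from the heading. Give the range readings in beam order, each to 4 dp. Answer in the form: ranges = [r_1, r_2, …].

beam 1: φ=0°, α=300°
  dir = (cos 300°, sin 300°) = (0.5000, -0.8660); from cell (5,2)
  next x-line at t=0.7000, next y-line at t=0.5889; Δt_x=2.0000, Δt_y=1.1547
    y: enter (5,1) at t=0.5889
    x: enter (6,1) at t=0.7000
    y: enter (6,0) at t=1.7436 ← occupied
  → r_1 = 1.7436
beam 2: φ=90°, α=30°
  dir = (cos 30°, sin 30°) = (0.8660, 0.5000); from cell (5,2)
  next x-line at t=0.4041, next y-line at t=0.9800; Δt_x=1.1547, Δt_y=2.0000
    x: enter (6,2) at t=0.4041
    y: enter (6,3) at t=0.9800
    x: enter (7,3) at t=1.5588 ← occupied
  → r_2 = 1.5588
beam 3: φ=180°, α=120°
  dir = (cos 120°, sin 120°) = (-0.5000, 0.8660); from cell (5,2)
  next x-line at t=1.3000, next y-line at t=0.5658; Δt_x=2.0000, Δt_y=1.1547
    y: enter (5,3) at t=0.5658
    x: enter (4,3) at t=1.3000
    y: enter (4,4) at t=1.7205
    y: enter (4,5) at t=2.8752
    x: enter (3,5) at t=3.3000
    y: enter (3,6) at t=4.0299
    y: enter (3,7) at t=5.1846 ← occupied
  → r_3 = 5.1846
beam 4: φ=270°, α=210°
  dir = (cos 210°, sin 210°) = (-0.8660, -0.5000); from cell (5,2)
  next x-line at t=0.7506, next y-line at t=1.0200; Δt_x=1.1547, Δt_y=2.0000
    x: enter (4,2) at t=0.7506
    y: enter (4,1) at t=1.0200
    x: enter (3,1) at t=1.9053
    y: enter (3,0) at t=3.0200 ← occupied
  → r_4 = 3.0200

ranges = [1.7436, 1.5588, 5.1846, 3.0200]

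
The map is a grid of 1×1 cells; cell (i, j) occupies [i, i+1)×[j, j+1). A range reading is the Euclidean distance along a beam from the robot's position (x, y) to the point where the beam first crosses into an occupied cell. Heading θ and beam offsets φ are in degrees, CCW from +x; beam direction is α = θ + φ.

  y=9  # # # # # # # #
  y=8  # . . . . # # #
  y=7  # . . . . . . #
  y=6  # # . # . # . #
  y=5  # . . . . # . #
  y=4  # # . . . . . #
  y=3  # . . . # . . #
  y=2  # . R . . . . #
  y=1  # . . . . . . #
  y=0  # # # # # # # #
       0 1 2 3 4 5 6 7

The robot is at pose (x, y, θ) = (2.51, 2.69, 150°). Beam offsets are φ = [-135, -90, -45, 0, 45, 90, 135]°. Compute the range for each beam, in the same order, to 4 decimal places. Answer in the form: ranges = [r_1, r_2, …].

ranges = [1.5426, 6.1315, 1.9705, 1.7436, 1.5633, 1.9514, 1.7496]

beam 1: φ=-135°, α=15°
  direction (0.9659, 0.2588); cell (2,2); t to first gridline: x 0.5073, y 1.1977 (then +1.0353 / +3.8637)
    (3,2) via x @ 0.5073
    (3,3) via y @ 1.1977
    (4,3) via x @ 1.5426  # hit
  → r_1 = 1.5426
beam 2: φ=-90°, α=60°
  direction (0.5000, 0.8660); cell (2,2); t to first gridline: x 0.9800, y 0.3580 (then +2.0000 / +1.1547)
    (2,3) via y @ 0.3580
    (3,3) via x @ 0.9800
    (3,4) via y @ 1.5127
    (3,5) via y @ 2.6674
    (4,5) via x @ 2.9800
    (4,6) via y @ 3.8221
    (4,7) via y @ 4.9768
    (5,7) via x @ 4.9800
    (5,8) via y @ 6.1315  # hit
  → r_2 = 6.1315
beam 3: φ=-45°, α=105°
  direction (-0.2588, 0.9659); cell (2,2); t to first gridline: x 1.9705, y 0.3209 (then +3.8637 / +1.0353)
    (2,3) via y @ 0.3209
    (2,4) via y @ 1.3562
    (1,4) via x @ 1.9705  # hit
  → r_3 = 1.9705
beam 4: φ=0°, α=150°
  direction (-0.8660, 0.5000); cell (2,2); t to first gridline: x 0.5889, y 0.6200 (then +1.1547 / +2.0000)
    (1,2) via x @ 0.5889
    (1,3) via y @ 0.6200
    (0,3) via x @ 1.7436  # hit
  → r_4 = 1.7436
beam 5: φ=45°, α=195°
  direction (-0.9659, -0.2588); cell (2,2); t to first gridline: x 0.5280, y 2.6660 (then +1.0353 / +3.8637)
    (1,2) via x @ 0.5280
    (0,2) via x @ 1.5633  # hit
  → r_5 = 1.5633
beam 6: φ=90°, α=240°
  direction (-0.5000, -0.8660); cell (2,2); t to first gridline: x 1.0200, y 0.7967 (then +2.0000 / +1.1547)
    (2,1) via y @ 0.7967
    (1,1) via x @ 1.0200
    (1,0) via y @ 1.9514  # hit
  → r_6 = 1.9514
beam 7: φ=135°, α=285°
  direction (0.2588, -0.9659); cell (2,2); t to first gridline: x 1.8932, y 0.7143 (then +3.8637 / +1.0353)
    (2,1) via y @ 0.7143
    (2,0) via y @ 1.7496  # hit
  → r_7 = 1.7496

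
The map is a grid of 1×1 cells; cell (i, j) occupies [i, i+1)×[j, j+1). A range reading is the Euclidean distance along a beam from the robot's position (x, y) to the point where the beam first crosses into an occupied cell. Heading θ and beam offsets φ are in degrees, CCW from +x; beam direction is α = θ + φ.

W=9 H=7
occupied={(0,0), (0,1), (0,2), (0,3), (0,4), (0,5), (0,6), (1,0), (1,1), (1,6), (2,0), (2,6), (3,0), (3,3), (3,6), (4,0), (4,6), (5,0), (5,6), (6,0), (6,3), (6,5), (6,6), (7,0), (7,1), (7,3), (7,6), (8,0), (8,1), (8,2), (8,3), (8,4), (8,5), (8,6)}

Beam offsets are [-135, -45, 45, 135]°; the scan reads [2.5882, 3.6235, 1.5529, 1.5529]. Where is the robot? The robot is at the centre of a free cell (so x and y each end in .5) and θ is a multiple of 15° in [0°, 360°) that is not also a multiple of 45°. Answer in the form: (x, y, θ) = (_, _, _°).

(x, y, θ) = (2.5, 4.5, 30°)

Enumerate (i+0.5, j+0.5, θ) over the 29 free cells and 16 admissible headings. For each, cast all 4 beams and compare to the given ranges.
  (5.5, 1.5, 345°): beam 1 = 1.0000 ≠ 2.5882 ✗
  (6.5, 1.5, 195°): beam 1 = 1.7321 ≠ 2.5882 ✗
  (5.5, 4.5, 240°): beam 1 = 1.5529 ≠ 2.5882 ✗
  (2.5, 5.5, 15°): beam 1 = 3.0000 ≠ 2.5882 ✗
  …
  (2.5, 4.5, 30°): r_1=2.5882, r_2=3.6235, r_3=1.5529, r_4=1.5529 — all match ✓
Unique over the lattice → pose = (2.5, 4.5, 30°).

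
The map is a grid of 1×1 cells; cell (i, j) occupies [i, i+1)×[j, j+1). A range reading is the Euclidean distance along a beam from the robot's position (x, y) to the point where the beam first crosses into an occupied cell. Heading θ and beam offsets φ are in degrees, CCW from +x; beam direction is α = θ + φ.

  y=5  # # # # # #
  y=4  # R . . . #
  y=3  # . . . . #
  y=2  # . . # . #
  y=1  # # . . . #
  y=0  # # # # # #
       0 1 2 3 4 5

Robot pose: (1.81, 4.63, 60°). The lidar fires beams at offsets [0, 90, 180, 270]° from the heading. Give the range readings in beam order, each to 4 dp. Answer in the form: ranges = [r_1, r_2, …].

ranges = [0.4272, 0.7400, 1.6200, 3.6835]

beam 1: φ=0°, α=60°
  direction (0.5000, 0.8660); cell (1,4); t to first gridline: x 0.3800, y 0.4272 (then +2.0000 / +1.1547)
    (2,4) via x @ 0.3800
    (2,5) via y @ 0.4272  # hit
  → r_1 = 0.4272
beam 2: φ=90°, α=150°
  direction (-0.8660, 0.5000); cell (1,4); t to first gridline: x 0.9353, y 0.7400 (then +1.1547 / +2.0000)
    (1,5) via y @ 0.7400  # hit
  → r_2 = 0.7400
beam 3: φ=180°, α=240°
  direction (-0.5000, -0.8660); cell (1,4); t to first gridline: x 1.6200, y 0.7275 (then +2.0000 / +1.1547)
    (1,3) via y @ 0.7275
    (0,3) via x @ 1.6200  # hit
  → r_3 = 1.6200
beam 4: φ=270°, α=330°
  direction (0.8660, -0.5000); cell (1,4); t to first gridline: x 0.2194, y 1.2600 (then +1.1547 / +2.0000)
    (2,4) via x @ 0.2194
    (2,3) via y @ 1.2600
    (3,3) via x @ 1.3741
    (4,3) via x @ 2.5288
    (4,2) via y @ 3.2600
    (5,2) via x @ 3.6835  # hit
  → r_4 = 3.6835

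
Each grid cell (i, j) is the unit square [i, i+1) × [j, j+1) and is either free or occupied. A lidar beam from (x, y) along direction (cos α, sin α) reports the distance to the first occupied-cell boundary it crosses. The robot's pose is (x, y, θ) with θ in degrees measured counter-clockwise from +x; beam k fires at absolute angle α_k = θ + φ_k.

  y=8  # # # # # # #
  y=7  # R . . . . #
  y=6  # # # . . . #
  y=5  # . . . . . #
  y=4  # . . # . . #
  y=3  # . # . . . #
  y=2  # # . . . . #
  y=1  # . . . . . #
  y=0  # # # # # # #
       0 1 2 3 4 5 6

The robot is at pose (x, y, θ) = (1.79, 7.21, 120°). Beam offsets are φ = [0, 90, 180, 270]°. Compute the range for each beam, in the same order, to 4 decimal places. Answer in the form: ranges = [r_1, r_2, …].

beam 1: φ=0°, α=120°
  cosα=-0.5000 sinα=0.8660 | (1,7) | tMaxX 1.5800 tMaxY 0.9122 | tΔX 2.0000 tΔY 1.1547
    t=0.9122 [y] (1,8) — stop
  → r_1 = 0.9122
beam 2: φ=90°, α=210°
  cosα=-0.8660 sinα=-0.5000 | (1,7) | tMaxX 0.9122 tMaxY 0.4200 | tΔX 1.1547 tΔY 2.0000
    t=0.4200 [y] (1,6) — stop
  → r_2 = 0.4200
beam 3: φ=180°, α=300°
  cosα=0.5000 sinα=-0.8660 | (1,7) | tMaxX 0.4200 tMaxY 0.2425 | tΔX 2.0000 tΔY 1.1547
    t=0.2425 [y] (1,6) — stop
  → r_3 = 0.2425
beam 4: φ=270°, α=30°
  cosα=0.8660 sinα=0.5000 | (1,7) | tMaxX 0.2425 tMaxY 1.5800 | tΔX 1.1547 tΔY 2.0000
    t=0.2425 [x] (2,7)
    t=1.3972 [x] (3,7)
    t=1.5800 [y] (3,8) — stop
  → r_4 = 1.5800

ranges = [0.9122, 0.4200, 0.2425, 1.5800]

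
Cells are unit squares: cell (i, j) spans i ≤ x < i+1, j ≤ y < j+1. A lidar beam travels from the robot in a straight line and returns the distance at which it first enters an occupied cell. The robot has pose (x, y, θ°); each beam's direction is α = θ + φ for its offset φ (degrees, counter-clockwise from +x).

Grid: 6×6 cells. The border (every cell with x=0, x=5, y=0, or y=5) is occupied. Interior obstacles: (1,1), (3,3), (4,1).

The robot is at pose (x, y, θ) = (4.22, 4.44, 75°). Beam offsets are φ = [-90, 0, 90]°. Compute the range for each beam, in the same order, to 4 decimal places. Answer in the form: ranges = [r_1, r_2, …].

beam 1: φ=-90°, α=345°
  cosα=0.9659 sinα=-0.2588 | (4,4) | tMaxX 0.8075 tMaxY 1.7000 | tΔX 1.0353 tΔY 3.8637
    t=0.8075 [x] (5,4) — stop
  → r_1 = 0.8075
beam 2: φ=0°, α=75°
  cosα=0.2588 sinα=0.9659 | (4,4) | tMaxX 3.0137 tMaxY 0.5798 | tΔX 3.8637 tΔY 1.0353
    t=0.5798 [y] (4,5) — stop
  → r_2 = 0.5798
beam 3: φ=90°, α=165°
  cosα=-0.9659 sinα=0.2588 | (4,4) | tMaxX 0.2278 tMaxY 2.1637 | tΔX 1.0353 tΔY 3.8637
    t=0.2278 [x] (3,4)
    t=1.2630 [x] (2,4)
    t=2.1637 [y] (2,5) — stop
  → r_3 = 2.1637

ranges = [0.8075, 0.5798, 2.1637]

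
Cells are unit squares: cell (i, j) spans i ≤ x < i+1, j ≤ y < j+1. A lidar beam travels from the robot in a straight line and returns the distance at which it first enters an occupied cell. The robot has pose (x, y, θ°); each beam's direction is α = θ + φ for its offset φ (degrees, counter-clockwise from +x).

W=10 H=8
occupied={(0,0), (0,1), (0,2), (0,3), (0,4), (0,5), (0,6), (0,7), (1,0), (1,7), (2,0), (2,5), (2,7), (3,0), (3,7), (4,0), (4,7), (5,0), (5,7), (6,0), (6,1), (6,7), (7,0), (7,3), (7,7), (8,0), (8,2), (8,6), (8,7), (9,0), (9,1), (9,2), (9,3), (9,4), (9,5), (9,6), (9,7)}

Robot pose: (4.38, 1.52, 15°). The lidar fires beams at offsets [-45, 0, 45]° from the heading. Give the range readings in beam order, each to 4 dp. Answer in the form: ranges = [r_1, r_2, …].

ranges = [1.0400, 1.6771, 6.3278]

beam 1: φ=-45°, α=330°
  cosα=0.8660 sinα=-0.5000 | (4,1) | tMaxX 0.7159 tMaxY 1.0400 | tΔX 1.1547 tΔY 2.0000
    t=0.7159 [x] (5,1)
    t=1.0400 [y] (5,0) — stop
  → r_1 = 1.0400
beam 2: φ=0°, α=15°
  cosα=0.9659 sinα=0.2588 | (4,1) | tMaxX 0.6419 tMaxY 1.8546 | tΔX 1.0353 tΔY 3.8637
    t=0.6419 [x] (5,1)
    t=1.6771 [x] (6,1) — stop
  → r_2 = 1.6771
beam 3: φ=45°, α=60°
  cosα=0.5000 sinα=0.8660 | (4,1) | tMaxX 1.2400 tMaxY 0.5543 | tΔX 2.0000 tΔY 1.1547
    t=0.5543 [y] (4,2)
    t=1.2400 [x] (5,2)
    t=1.7090 [y] (5,3)
    t=2.8637 [y] (5,4)
    t=3.2400 [x] (6,4)
    t=4.0184 [y] (6,5)
    t=5.1731 [y] (6,6)
    t=5.2400 [x] (7,6)
    t=6.3278 [y] (7,7) — stop
  → r_3 = 6.3278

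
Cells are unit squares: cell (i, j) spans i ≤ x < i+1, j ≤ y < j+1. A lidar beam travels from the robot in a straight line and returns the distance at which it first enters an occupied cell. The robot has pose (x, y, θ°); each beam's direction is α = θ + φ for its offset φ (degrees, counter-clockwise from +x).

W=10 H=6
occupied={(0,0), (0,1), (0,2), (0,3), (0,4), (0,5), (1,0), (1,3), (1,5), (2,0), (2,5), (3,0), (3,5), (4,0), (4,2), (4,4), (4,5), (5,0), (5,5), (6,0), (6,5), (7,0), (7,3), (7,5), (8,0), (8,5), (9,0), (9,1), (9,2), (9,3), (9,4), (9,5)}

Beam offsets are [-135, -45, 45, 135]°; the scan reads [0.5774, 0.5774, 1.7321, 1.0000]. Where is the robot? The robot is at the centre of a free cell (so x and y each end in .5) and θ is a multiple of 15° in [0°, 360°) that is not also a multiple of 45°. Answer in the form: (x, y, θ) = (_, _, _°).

Candidates: 28 free-cell centres × 16 headings = 448 poses. Raycast each; keep the one whose scan matches to 4 dp.
  (3.5, 2.5, 150°): beam 1 = 0.5176 ≠ 0.5774 ✗
  (2.5, 4.5, 255°): beam 2 = 1.0000 ≠ 0.5774 ✗
  (3.5, 3.5, 30°): beam 1 = 2.5882 ≠ 0.5774 ✗
  …
  (8.5, 1.5, 75°): r_1=0.5774, r_2=0.5774, r_3=1.7321, r_4=1.0000 — all match ✓
No second candidate reproduces the full scan.

(x, y, θ) = (8.5, 1.5, 75°)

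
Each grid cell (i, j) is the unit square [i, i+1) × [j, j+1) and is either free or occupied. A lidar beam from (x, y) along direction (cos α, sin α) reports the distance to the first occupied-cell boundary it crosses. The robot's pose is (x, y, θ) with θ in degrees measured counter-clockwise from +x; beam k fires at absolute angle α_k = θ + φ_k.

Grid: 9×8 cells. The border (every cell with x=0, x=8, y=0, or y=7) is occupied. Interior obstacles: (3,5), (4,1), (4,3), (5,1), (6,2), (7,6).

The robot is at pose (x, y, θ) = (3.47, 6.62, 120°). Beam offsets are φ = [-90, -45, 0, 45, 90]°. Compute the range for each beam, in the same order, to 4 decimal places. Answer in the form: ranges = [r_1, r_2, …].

beam 1: φ=-90°, α=30°
  cosα=0.8660 sinα=0.5000 | (3,6) | tMaxX 0.6120 tMaxY 0.7600 | tΔX 1.1547 tΔY 2.0000
    t=0.6120 [x] (4,6)
    t=0.7600 [y] (4,7) — stop
  → r_1 = 0.7600
beam 2: φ=-45°, α=75°
  cosα=0.2588 sinα=0.9659 | (3,6) | tMaxX 2.0478 tMaxY 0.3934 | tΔX 3.8637 tΔY 1.0353
    t=0.3934 [y] (3,7) — stop
  → r_2 = 0.3934
beam 3: φ=0°, α=120°
  cosα=-0.5000 sinα=0.8660 | (3,6) | tMaxX 0.9400 tMaxY 0.4388 | tΔX 2.0000 tΔY 1.1547
    t=0.4388 [y] (3,7) — stop
  → r_3 = 0.4388
beam 4: φ=45°, α=165°
  cosα=-0.9659 sinα=0.2588 | (3,6) | tMaxX 0.4866 tMaxY 1.4682 | tΔX 1.0353 tΔY 3.8637
    t=0.4866 [x] (2,6)
    t=1.4682 [y] (2,7) — stop
  → r_4 = 1.4682
beam 5: φ=90°, α=210°
  cosα=-0.8660 sinα=-0.5000 | (3,6) | tMaxX 0.5427 tMaxY 1.2400 | tΔX 1.1547 tΔY 2.0000
    t=0.5427 [x] (2,6)
    t=1.2400 [y] (2,5)
    t=1.6974 [x] (1,5)
    t=2.8521 [x] (0,5) — stop
  → r_5 = 2.8521

ranges = [0.7600, 0.3934, 0.4388, 1.4682, 2.8521]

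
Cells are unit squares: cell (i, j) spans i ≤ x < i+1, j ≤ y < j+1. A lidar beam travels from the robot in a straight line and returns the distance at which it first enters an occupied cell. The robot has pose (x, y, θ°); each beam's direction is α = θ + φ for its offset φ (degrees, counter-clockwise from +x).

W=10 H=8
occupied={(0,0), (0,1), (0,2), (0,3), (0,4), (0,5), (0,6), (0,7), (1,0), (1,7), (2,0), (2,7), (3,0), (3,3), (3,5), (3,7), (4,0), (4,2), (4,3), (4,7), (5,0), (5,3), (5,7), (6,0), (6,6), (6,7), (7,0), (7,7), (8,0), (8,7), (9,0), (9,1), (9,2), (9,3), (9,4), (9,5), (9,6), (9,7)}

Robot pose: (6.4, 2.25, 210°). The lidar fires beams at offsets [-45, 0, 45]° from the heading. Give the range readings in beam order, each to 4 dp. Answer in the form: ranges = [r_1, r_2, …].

beam 1: φ=-45°, α=165°
  cosα=-0.9659 sinα=0.2588 | (6,2) | tMaxX 0.4141 tMaxY 2.8978 | tΔX 1.0353 tΔY 3.8637
    t=0.4141 [x] (5,2)
    t=1.4494 [x] (4,2) — stop
  → r_1 = 1.4494
beam 2: φ=0°, α=210°
  cosα=-0.8660 sinα=-0.5000 | (6,2) | tMaxX 0.4619 tMaxY 0.5000 | tΔX 1.1547 tΔY 2.0000
    t=0.4619 [x] (5,2)
    t=0.5000 [y] (5,1)
    t=1.6166 [x] (4,1)
    t=2.5000 [y] (4,0) — stop
  → r_2 = 2.5000
beam 3: φ=45°, α=255°
  cosα=-0.2588 sinα=-0.9659 | (6,2) | tMaxX 1.5455 tMaxY 0.2588 | tΔX 3.8637 tΔY 1.0353
    t=0.2588 [y] (6,1)
    t=1.2941 [y] (6,0) — stop
  → r_3 = 1.2941

ranges = [1.4494, 2.5000, 1.2941]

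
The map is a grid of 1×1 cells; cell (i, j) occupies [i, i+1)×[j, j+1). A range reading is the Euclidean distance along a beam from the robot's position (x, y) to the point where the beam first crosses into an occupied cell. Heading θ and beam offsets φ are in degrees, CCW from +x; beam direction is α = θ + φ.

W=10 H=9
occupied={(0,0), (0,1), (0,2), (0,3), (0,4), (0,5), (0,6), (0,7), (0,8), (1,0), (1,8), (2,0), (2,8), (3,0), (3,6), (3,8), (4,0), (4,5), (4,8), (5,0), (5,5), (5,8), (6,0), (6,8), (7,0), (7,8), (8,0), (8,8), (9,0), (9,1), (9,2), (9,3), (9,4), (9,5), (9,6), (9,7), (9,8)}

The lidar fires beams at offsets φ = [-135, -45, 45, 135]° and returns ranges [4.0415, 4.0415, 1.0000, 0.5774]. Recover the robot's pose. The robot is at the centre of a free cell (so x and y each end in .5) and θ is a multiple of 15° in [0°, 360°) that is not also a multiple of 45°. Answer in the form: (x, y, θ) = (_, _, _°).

(x, y, θ) = (4.5, 4.5, 345°)

The pose lattice has 53·16 = 848 candidates. Test each by forward raycasting.
  (3.5, 2.5, 165°): beam 1 = 6.3509 ≠ 4.0415 ✗
  (8.5, 4.5, 105°): beam 1 = 0.5774 ≠ 4.0415 ✗
  (8.5, 2.5, 330°): beam 1 = 5.7956 ≠ 4.0415 ✗
  (1.5, 2.5, 255°): beam 1 = 1.0000 ≠ 4.0415 ✗
  (8.5, 7.5, 195°): beam 1 = 0.5774 ≠ 4.0415 ✗
  …
  (4.5, 4.5, 345°): r_1=4.0415, r_2=4.0415, r_3=1.0000, r_4=0.5774 — all match ✓
No second candidate reproduces the full scan.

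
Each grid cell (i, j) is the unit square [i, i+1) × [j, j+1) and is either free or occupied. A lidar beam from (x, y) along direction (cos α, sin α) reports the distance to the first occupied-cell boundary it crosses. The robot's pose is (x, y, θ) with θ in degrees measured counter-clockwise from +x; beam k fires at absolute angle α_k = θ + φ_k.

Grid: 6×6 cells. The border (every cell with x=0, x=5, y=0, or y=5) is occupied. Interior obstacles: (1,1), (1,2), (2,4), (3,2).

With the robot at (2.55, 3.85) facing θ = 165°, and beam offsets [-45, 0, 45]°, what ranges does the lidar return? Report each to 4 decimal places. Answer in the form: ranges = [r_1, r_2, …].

ranges = [0.1732, 1.6047, 1.7000]

beam 1: φ=-45°, α=120°
  dir = (cos 120°, sin 120°) = (-0.5000, 0.8660); from cell (2,3)
  next x-line at t=1.1000, next y-line at t=0.1732; Δt_x=2.0000, Δt_y=1.1547
    y: enter (2,4) at t=0.1732 ← occupied
  → r_1 = 0.1732
beam 2: φ=0°, α=165°
  dir = (cos 165°, sin 165°) = (-0.9659, 0.2588); from cell (2,3)
  next x-line at t=0.5694, next y-line at t=0.5796; Δt_x=1.0353, Δt_y=3.8637
    x: enter (1,3) at t=0.5694
    y: enter (1,4) at t=0.5796
    x: enter (0,4) at t=1.6047 ← occupied
  → r_2 = 1.6047
beam 3: φ=45°, α=210°
  dir = (cos 210°, sin 210°) = (-0.8660, -0.5000); from cell (2,3)
  next x-line at t=0.6351, next y-line at t=1.7000; Δt_x=1.1547, Δt_y=2.0000
    x: enter (1,3) at t=0.6351
    y: enter (1,2) at t=1.7000 ← occupied
  → r_3 = 1.7000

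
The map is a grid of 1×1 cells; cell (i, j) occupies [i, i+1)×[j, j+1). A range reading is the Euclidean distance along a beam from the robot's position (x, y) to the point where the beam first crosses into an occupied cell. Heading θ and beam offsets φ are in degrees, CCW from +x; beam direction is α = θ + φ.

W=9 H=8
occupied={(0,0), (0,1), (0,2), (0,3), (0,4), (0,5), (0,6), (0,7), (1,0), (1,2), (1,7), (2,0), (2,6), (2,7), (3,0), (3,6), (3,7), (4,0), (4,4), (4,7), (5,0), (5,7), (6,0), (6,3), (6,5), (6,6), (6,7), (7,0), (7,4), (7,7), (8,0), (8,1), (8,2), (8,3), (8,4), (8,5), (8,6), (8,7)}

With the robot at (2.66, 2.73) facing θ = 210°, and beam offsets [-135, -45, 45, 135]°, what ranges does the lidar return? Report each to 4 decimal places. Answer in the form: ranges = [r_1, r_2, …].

beam 1: φ=-135°, α=75°
  cosα=0.2588 sinα=0.9659 | (2,2) | tMaxX 1.3137 tMaxY 0.2795 | tΔX 3.8637 tΔY 1.0353
    t=0.2795 [y] (2,3)
    t=1.3137 [x] (3,3)
    t=1.3148 [y] (3,4)
    t=2.3501 [y] (3,5)
    t=3.3854 [y] (3,6) — stop
  → r_1 = 3.3854
beam 2: φ=-45°, α=165°
  cosα=-0.9659 sinα=0.2588 | (2,2) | tMaxX 0.6833 tMaxY 1.0432 | tΔX 1.0353 tΔY 3.8637
    t=0.6833 [x] (1,2) — stop
  → r_2 = 0.6833
beam 3: φ=45°, α=255°
  cosα=-0.2588 sinα=-0.9659 | (2,2) | tMaxX 2.5500 tMaxY 0.7558 | tΔX 3.8637 tΔY 1.0353
    t=0.7558 [y] (2,1)
    t=1.7910 [y] (2,0) — stop
  → r_3 = 1.7910
beam 4: φ=135°, α=345°
  cosα=0.9659 sinα=-0.2588 | (2,2) | tMaxX 0.3520 tMaxY 2.8205 | tΔX 1.0353 tΔY 3.8637
    t=0.3520 [x] (3,2)
    t=1.3873 [x] (4,2)
    t=2.4225 [x] (5,2)
    t=2.8205 [y] (5,1)
    t=3.4578 [x] (6,1)
    t=4.4931 [x] (7,1)
    t=5.5284 [x] (8,1) — stop
  → r_4 = 5.5284

ranges = [3.3854, 0.6833, 1.7910, 5.5284]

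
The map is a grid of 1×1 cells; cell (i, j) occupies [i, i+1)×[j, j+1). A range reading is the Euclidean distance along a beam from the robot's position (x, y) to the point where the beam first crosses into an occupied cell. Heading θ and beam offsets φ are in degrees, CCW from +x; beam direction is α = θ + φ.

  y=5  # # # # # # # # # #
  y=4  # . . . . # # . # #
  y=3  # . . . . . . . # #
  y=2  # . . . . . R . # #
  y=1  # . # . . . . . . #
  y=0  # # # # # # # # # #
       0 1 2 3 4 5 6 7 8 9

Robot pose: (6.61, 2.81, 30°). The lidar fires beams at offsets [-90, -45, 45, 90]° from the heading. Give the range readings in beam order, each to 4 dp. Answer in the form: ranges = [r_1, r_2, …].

ranges = [2.0900, 1.4390, 1.2320, 1.3741]

beam 1: φ=-90°, α=300°
  d=(0.5000,-0.8660)  start (6,2)  tX=0.7800 tY=0.9353  stride 1/|dx|=2.0000 1/|dy|=1.1547
    cross x-line → (7,2), t=0.7800
    cross y-line → (7,1), t=0.9353
    cross y-line → (7,0), t=2.0900 (wall)
  → r_1 = 2.0900
beam 2: φ=-45°, α=345°
  d=(0.9659,-0.2588)  start (6,2)  tX=0.4038 tY=3.1296  stride 1/|dx|=1.0353 1/|dy|=3.8637
    cross x-line → (7,2), t=0.4038
    cross x-line → (8,2), t=1.4390 (wall)
  → r_2 = 1.4390
beam 3: φ=45°, α=75°
  d=(0.2588,0.9659)  start (6,2)  tX=1.5068 tY=0.1967  stride 1/|dx|=3.8637 1/|dy|=1.0353
    cross y-line → (6,3), t=0.1967
    cross y-line → (6,4), t=1.2320 (wall)
  → r_3 = 1.2320
beam 4: φ=90°, α=120°
  d=(-0.5000,0.8660)  start (6,2)  tX=1.2200 tY=0.2194  stride 1/|dx|=2.0000 1/|dy|=1.1547
    cross y-line → (6,3), t=0.2194
    cross x-line → (5,3), t=1.2200
    cross y-line → (5,4), t=1.3741 (wall)
  → r_4 = 1.3741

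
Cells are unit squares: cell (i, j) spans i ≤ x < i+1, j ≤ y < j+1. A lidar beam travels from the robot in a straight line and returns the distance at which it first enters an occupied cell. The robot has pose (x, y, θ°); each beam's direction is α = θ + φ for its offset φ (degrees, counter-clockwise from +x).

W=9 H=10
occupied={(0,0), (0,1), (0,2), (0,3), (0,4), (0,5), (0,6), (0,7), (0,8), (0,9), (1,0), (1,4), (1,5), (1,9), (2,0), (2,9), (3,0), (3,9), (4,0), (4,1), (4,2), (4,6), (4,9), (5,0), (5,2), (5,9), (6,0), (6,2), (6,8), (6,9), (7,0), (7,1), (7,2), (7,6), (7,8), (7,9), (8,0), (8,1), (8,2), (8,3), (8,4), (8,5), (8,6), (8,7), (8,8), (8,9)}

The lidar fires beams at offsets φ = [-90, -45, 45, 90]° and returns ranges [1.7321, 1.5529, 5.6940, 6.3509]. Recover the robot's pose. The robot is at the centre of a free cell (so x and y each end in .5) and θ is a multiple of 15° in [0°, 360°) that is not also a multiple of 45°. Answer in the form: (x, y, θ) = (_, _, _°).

(x, y, θ) = (2.5, 6.5, 240°)

Enumerate (i+0.5, j+0.5, θ) over the 44 free cells and 16 admissible headings. For each, cast all 4 beams and compare to the given ranges.
  (6.5, 3.5, 150°): beam 1 = 2.8868 ≠ 1.7321 ✗
  (1.5, 3.5, 75°): beam 1 = 2.5882 ≠ 1.7321 ✗
  (6.5, 1.5, 165°): beam 1 = 0.5176 ≠ 1.7321 ✗
  (2.5, 7.5, 30°): beam 1 = 5.1962 ≠ 1.7321 ✗
  …
  (2.5, 6.5, 240°): r_1=1.7321, r_2=1.5529, r_3=5.6940, r_4=6.3509 — all match ✓
Only this pose fits every beam.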